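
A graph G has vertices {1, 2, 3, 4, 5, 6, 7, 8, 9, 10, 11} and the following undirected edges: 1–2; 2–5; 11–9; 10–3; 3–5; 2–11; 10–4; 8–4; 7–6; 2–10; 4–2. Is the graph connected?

Component: {6, 7}
Component: {1, 2, 3, 4, 5, 8, 9, 10, 11}
There are 2 separate components, so the graph is not connected.

No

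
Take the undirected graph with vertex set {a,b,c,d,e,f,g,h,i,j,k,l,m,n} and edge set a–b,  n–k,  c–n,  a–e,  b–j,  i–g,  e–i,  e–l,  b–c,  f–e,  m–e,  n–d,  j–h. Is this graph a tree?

Yes

The graph has 14 vertices and 13 edges.
Connected and |E| = |V| - 1, which characterizes a tree.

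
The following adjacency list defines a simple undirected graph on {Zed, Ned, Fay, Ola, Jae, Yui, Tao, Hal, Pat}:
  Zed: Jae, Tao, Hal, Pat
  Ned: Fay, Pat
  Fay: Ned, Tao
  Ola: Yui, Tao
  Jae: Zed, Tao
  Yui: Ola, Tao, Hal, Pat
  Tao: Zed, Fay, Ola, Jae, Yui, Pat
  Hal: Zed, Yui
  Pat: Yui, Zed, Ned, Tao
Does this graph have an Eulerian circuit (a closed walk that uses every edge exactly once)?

Degrees: Zed:4, Ned:2, Fay:2, Ola:2, Jae:2, Yui:4, Tao:6, Hal:2, Pat:4
Every vertex has even degree and the edges form a single connected piece, so an Eulerian circuit exists.

Yes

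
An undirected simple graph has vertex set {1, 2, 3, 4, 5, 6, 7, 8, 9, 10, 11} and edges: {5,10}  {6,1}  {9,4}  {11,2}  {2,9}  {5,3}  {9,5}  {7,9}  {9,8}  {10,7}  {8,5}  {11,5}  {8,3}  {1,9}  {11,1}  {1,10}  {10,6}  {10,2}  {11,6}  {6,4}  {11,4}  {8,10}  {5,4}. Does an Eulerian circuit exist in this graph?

No

Degrees: 1:4, 2:3, 3:2, 4:4, 5:6, 6:4, 7:2, 8:4, 9:6, 10:6, 11:5
2, 11 have odd degree; an Eulerian circuit needs every degree to be even, so none exists.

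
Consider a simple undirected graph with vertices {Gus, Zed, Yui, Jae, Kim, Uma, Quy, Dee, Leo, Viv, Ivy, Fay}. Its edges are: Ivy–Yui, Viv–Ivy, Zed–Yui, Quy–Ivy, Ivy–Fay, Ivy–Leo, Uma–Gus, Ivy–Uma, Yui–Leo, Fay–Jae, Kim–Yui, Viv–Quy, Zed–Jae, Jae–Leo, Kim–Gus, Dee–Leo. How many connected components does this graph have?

1

Component: {Gus, Zed, Yui, Jae, Kim, Uma, Quy, Dee, Leo, Viv, Ivy, Fay}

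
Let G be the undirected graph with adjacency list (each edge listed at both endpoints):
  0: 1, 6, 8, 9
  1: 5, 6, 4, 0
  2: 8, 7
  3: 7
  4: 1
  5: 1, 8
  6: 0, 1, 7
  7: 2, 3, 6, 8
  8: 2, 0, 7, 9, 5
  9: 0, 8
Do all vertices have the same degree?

Degrees: 0:4, 1:4, 2:2, 3:1, 4:1, 5:2, 6:3, 7:4, 8:5, 9:2
Degrees are not all equal (e.g. deg(3)=1 but deg(8)=5); not regular.

No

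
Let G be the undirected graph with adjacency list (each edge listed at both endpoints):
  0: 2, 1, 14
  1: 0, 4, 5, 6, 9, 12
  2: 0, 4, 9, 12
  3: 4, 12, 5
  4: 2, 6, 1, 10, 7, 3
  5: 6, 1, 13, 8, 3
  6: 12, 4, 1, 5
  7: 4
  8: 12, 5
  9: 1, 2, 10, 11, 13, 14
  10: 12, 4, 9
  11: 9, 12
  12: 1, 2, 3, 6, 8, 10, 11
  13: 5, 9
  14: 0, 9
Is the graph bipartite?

12-6-1-12 is an odd cycle (length 3), and a bipartite graph can contain only even cycles.

No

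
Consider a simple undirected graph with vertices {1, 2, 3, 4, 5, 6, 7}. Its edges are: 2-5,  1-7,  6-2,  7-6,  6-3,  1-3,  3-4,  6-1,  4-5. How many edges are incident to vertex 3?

Neighbors of 3: 1, 4, 6.

3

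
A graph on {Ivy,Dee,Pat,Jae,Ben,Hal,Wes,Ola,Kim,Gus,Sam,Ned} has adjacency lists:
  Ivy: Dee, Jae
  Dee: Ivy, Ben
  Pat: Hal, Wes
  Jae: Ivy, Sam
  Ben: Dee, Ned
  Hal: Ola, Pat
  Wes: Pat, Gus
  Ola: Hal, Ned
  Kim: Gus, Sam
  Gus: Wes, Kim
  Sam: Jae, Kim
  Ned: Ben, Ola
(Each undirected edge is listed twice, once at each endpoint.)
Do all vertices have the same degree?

Yes

Degrees: Ivy:2, Dee:2, Pat:2, Jae:2, Ben:2, Hal:2, Wes:2, Ola:2, Kim:2, Gus:2, Sam:2, Ned:2
Every vertex has degree 2, so the graph is 2-regular.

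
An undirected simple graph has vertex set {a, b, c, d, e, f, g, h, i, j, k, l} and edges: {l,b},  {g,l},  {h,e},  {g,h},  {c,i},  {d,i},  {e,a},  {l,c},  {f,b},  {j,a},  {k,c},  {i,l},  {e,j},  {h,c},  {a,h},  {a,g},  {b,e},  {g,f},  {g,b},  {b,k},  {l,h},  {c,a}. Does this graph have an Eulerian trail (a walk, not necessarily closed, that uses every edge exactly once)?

No

Degrees: a:5, b:5, c:5, d:1, e:4, f:2, g:5, h:5, i:3, j:2, k:2, l:5
Odd-degree vertices: a, b, c, d, g, h, i, l (8 total).
With 8 odd-degree vertices (more than two), no single trail can use every edge.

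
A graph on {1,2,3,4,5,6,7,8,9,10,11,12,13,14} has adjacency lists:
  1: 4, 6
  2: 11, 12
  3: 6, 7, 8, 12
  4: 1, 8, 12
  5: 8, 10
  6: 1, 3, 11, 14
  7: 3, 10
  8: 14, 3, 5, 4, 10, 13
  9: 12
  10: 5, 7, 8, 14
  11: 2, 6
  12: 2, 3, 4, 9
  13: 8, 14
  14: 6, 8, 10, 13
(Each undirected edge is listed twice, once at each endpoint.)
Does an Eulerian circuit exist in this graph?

Degrees: 1:2, 2:2, 3:4, 4:3, 5:2, 6:4, 7:2, 8:6, 9:1, 10:4, 11:2, 12:4, 13:2, 14:4
Vertices with odd degree: 4, 9. An Eulerian circuit requires all degrees even.

No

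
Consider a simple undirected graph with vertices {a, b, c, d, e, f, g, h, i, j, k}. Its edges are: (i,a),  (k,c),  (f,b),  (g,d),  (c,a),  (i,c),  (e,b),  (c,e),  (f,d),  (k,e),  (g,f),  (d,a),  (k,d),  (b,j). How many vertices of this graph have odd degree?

6

Degrees: a:3, b:3, c:4, d:4, e:3, f:3, g:2, h:0, i:2, j:1, k:3
Odd-degree vertices: a, b, e, f, j, k.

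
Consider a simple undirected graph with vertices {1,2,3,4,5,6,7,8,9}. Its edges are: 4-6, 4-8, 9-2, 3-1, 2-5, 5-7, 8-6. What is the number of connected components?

Component: {1, 3}
Component: {4, 6, 8}
Component: {2, 5, 7, 9}

3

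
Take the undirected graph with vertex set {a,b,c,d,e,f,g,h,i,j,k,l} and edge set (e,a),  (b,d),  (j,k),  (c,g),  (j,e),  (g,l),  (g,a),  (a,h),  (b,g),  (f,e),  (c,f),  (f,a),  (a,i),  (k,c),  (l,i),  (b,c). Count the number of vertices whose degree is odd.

Degrees: a:5, b:3, c:4, d:1, e:3, f:3, g:4, h:1, i:2, j:2, k:2, l:2
Odd-degree vertices: a, b, d, e, f, h.

6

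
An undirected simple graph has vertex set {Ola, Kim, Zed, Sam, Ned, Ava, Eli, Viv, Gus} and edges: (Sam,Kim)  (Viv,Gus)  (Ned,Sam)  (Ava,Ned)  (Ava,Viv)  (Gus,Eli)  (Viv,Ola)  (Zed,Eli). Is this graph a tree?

Yes

The graph has 9 vertices and 8 edges.
It is connected with exactly 8 edges, hence acyclic — it is a tree.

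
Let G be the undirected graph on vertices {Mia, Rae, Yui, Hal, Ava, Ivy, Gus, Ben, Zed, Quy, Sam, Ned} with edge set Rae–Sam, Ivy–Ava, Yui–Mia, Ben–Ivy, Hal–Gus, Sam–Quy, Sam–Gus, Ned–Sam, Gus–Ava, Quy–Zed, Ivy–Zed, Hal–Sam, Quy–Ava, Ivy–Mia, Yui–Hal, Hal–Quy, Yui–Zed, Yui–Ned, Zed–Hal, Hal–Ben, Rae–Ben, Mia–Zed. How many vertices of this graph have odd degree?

Degrees: Mia:3, Rae:2, Yui:4, Hal:6, Ava:3, Ivy:4, Gus:3, Ben:3, Zed:5, Quy:4, Sam:5, Ned:2
Odd-degree vertices: Mia, Ava, Gus, Ben, Zed, Sam.

6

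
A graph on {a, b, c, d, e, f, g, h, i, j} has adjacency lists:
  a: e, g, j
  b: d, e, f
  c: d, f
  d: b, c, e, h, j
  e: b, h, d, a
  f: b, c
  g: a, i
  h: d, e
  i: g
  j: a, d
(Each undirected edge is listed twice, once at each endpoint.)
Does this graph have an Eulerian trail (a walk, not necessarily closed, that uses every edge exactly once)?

Degrees: a:3, b:3, c:2, d:5, e:4, f:2, g:2, h:2, i:1, j:2
Odd-degree vertices: a, b, d, i (4 total).
With 4 odd-degree vertices (more than two), no single trail can use every edge.

No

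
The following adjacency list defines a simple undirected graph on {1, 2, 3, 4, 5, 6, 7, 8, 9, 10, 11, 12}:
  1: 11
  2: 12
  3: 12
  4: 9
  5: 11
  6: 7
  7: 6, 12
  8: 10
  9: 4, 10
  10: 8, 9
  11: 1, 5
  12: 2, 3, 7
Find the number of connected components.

3

Component: {1, 5, 11}
Component: {4, 8, 9, 10}
Component: {2, 3, 6, 7, 12}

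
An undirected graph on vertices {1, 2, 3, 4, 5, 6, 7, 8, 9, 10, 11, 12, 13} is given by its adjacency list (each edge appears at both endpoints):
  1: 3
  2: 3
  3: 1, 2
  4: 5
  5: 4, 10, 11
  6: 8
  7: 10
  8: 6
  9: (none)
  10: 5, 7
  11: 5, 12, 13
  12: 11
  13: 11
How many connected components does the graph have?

Component: {9}
Component: {6, 8}
Component: {1, 2, 3}
Component: {4, 5, 7, 10, 11, 12, 13}

4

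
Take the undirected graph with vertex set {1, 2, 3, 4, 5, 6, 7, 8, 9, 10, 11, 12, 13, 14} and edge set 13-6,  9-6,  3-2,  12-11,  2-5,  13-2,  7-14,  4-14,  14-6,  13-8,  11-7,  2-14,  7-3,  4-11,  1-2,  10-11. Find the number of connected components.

1

Component: {1, 2, 3, 4, 5, 6, 7, 8, 9, 10, 11, 12, 13, 14}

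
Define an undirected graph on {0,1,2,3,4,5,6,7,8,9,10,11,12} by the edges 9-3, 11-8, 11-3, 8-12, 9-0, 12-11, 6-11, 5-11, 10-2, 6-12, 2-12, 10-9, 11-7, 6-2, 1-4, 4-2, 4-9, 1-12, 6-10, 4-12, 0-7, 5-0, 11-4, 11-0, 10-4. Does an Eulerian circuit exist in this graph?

Yes

Degrees: 0:4, 1:2, 2:4, 3:2, 4:6, 5:2, 6:4, 7:2, 8:2, 9:4, 10:4, 11:8, 12:6
Every vertex has even degree and the edges form a single connected piece, so an Eulerian circuit exists.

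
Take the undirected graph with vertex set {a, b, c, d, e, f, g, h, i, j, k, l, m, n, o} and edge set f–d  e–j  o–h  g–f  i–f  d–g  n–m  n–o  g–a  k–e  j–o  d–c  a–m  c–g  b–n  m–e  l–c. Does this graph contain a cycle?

|V| = 15, |E| = 17, number of components = 1.
Since 17 > 15 - 1, a cycle must exist; for instance m-e-j-o-n-m.

Yes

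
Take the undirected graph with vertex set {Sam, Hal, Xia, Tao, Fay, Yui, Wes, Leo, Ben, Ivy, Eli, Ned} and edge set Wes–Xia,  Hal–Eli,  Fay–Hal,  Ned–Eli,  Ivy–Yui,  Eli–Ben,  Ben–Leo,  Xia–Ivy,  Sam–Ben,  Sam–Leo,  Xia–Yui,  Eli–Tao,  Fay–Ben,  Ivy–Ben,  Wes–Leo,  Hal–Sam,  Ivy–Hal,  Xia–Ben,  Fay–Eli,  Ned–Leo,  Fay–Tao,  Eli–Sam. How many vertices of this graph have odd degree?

0

Degrees: Sam:4, Hal:4, Xia:4, Tao:2, Fay:4, Yui:2, Wes:2, Leo:4, Ben:6, Ivy:4, Eli:6, Ned:2
Odd-degree vertices: none.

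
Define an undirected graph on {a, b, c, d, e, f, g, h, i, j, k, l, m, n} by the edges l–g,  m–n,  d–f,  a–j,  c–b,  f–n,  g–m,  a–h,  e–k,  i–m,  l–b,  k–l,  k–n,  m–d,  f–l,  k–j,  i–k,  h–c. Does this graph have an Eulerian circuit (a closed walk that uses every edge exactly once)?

Degrees: a:2, b:2, c:2, d:2, e:1, f:3, g:2, h:2, i:2, j:2, k:5, l:4, m:4, n:3
Vertices with odd degree: e, f, k, n. An Eulerian circuit requires all degrees even.

No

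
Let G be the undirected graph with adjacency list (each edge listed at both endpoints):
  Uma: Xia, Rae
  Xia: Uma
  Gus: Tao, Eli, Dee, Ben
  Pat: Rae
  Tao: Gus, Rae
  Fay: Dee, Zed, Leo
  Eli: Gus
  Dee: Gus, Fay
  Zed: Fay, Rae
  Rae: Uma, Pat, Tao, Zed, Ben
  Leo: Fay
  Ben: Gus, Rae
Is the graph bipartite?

Yes

Color {Xia, Gus, Fay, Rae} black and {Uma, Pat, Tao, Eli, Dee, Zed, Leo, Ben} white. No edge joins two same-colored vertices, so the graph is bipartite.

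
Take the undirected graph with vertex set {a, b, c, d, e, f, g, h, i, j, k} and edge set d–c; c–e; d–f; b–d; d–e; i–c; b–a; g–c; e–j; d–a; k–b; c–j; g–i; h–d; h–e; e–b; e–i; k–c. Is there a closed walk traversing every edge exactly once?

Degrees: a:2, b:4, c:6, d:6, e:6, f:1, g:2, h:2, i:3, j:2, k:2
f, i have odd degree; an Eulerian circuit needs every degree to be even, so none exists.

No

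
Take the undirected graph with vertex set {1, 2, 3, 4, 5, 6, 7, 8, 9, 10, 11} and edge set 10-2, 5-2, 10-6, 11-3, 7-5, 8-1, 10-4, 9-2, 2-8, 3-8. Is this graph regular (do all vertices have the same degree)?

No

Degrees: 1:1, 2:4, 3:2, 4:1, 5:2, 6:1, 7:1, 8:3, 9:1, 10:3, 11:1
Vertex 1 has degree 1 while 2 has degree 4, so the graph is not regular.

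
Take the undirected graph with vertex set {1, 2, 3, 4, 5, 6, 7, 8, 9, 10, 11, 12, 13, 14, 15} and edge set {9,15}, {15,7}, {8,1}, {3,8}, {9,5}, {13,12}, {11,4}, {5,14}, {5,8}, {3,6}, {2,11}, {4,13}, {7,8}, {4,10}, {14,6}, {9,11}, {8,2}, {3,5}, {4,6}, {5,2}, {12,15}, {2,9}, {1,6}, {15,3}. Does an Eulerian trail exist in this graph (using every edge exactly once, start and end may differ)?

No

Degrees: 1:2, 2:4, 3:4, 4:4, 5:5, 6:4, 7:2, 8:5, 9:4, 10:1, 11:3, 12:2, 13:2, 14:2, 15:4
Odd-degree vertices: 5, 8, 10, 11 (4 total).
With 4 odd-degree vertices (more than two), no single trail can use every edge.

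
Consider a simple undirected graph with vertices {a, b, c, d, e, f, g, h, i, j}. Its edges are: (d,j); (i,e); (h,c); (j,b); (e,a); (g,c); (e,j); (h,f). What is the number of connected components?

Component: {c, f, g, h}
Component: {a, b, d, e, i, j}

2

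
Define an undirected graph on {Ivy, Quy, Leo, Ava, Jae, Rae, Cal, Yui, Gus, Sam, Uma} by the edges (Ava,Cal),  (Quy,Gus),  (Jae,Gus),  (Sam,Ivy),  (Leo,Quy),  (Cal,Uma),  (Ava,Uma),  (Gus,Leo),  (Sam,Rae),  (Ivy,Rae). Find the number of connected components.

Component: {Yui}
Component: {Ivy, Rae, Sam}
Component: {Ava, Cal, Uma}
Component: {Quy, Leo, Jae, Gus}

4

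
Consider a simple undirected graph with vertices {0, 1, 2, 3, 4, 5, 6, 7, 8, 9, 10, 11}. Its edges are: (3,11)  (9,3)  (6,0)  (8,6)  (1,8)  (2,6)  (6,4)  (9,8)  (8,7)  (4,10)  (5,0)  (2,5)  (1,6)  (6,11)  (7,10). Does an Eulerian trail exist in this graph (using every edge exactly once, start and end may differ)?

Degrees: 0:2, 1:2, 2:2, 3:2, 4:2, 5:2, 6:6, 7:2, 8:4, 9:2, 10:2, 11:2
Odd-degree vertices: none (0 total).
With 0 odd-degree vertices and all edges in one connected piece, an Eulerian trail exists.

Yes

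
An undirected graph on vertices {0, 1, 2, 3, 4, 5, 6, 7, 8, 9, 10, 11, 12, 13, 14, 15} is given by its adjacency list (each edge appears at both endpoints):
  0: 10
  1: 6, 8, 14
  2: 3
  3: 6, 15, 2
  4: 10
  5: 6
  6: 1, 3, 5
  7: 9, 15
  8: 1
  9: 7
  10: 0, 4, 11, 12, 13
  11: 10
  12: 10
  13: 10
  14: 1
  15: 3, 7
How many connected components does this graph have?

Component: {0, 4, 10, 11, 12, 13}
Component: {1, 2, 3, 5, 6, 7, 8, 9, 14, 15}

2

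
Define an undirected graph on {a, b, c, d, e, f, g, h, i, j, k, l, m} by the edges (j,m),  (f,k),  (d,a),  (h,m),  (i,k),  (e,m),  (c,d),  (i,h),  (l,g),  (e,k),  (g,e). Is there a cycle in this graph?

The graph has 13 vertices, 11 edges, and 3 connected components.
One cycle is e-m-h-i-k-e.

Yes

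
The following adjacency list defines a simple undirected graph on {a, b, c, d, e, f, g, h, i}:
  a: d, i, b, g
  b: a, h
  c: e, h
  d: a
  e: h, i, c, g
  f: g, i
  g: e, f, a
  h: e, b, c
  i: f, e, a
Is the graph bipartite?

c-h-e-c is an odd cycle (length 3), and a bipartite graph can contain only even cycles.

No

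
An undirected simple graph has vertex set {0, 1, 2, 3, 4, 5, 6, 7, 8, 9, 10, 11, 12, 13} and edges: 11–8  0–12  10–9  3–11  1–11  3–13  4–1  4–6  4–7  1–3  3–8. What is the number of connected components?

5

Component: {2}
Component: {5}
Component: {0, 12}
Component: {9, 10}
Component: {1, 3, 4, 6, 7, 8, 11, 13}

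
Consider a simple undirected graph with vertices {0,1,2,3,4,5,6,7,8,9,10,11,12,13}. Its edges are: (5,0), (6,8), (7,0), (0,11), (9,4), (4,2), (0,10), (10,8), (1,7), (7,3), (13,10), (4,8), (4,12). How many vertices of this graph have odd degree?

12

Degrees: 0:4, 1:1, 2:1, 3:1, 4:4, 5:1, 6:1, 7:3, 8:3, 9:1, 10:3, 11:1, 12:1, 13:1
Odd-degree vertices: 1, 2, 3, 5, 6, 7, 8, 9, 10, 11, 12, 13.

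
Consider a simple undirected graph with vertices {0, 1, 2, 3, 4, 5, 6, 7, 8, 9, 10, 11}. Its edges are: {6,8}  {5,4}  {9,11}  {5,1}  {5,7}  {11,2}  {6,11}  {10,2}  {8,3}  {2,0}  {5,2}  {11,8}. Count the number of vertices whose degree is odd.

8

Degrees: 0:1, 1:1, 2:4, 3:1, 4:1, 5:4, 6:2, 7:1, 8:3, 9:1, 10:1, 11:4
Odd-degree vertices: 0, 1, 3, 4, 7, 8, 9, 10.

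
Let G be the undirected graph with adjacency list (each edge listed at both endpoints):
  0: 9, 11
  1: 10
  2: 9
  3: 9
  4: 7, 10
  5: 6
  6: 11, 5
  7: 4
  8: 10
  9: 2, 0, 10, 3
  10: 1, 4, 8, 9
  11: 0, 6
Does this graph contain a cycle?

|V| = 12, |E| = 11, number of components = 1.
Since 11 = 12 - 1, the graph is a forest and contains no cycle.

No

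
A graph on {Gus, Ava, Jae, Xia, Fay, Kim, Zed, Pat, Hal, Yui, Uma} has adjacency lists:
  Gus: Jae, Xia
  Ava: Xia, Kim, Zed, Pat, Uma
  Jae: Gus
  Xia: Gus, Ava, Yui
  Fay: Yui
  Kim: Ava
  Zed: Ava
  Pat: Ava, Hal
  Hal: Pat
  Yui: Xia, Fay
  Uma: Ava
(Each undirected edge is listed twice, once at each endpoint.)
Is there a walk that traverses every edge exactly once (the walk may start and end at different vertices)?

Degrees: Gus:2, Ava:5, Jae:1, Xia:3, Fay:1, Kim:1, Zed:1, Pat:2, Hal:1, Yui:2, Uma:1
Odd-degree vertices: Ava, Jae, Xia, Fay, Kim, Zed, Hal, Uma (8 total).
An Eulerian trail requires 0 or 2 odd-degree vertices; here there are 8.

No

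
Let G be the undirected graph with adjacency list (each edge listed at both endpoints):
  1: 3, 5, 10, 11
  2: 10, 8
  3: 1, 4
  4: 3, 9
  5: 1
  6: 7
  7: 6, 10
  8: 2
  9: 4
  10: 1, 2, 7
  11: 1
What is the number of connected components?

Component: {1, 2, 3, 4, 5, 6, 7, 8, 9, 10, 11}

1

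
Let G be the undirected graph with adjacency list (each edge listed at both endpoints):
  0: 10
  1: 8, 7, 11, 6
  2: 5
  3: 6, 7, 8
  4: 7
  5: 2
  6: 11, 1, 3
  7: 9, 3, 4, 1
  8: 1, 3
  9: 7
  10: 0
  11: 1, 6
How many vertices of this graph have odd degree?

Degrees: 0:1, 1:4, 2:1, 3:3, 4:1, 5:1, 6:3, 7:4, 8:2, 9:1, 10:1, 11:2
Odd-degree vertices: 0, 2, 3, 4, 5, 6, 9, 10.

8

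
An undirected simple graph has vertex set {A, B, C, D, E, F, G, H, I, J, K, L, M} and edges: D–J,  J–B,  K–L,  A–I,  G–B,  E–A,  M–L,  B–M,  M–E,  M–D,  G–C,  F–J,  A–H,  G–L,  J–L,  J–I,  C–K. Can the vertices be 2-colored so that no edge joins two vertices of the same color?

Color {B, C, D, E, F, H, I, L} black and {A, G, J, K, M} white. No edge joins two same-colored vertices, so the graph is bipartite.

Yes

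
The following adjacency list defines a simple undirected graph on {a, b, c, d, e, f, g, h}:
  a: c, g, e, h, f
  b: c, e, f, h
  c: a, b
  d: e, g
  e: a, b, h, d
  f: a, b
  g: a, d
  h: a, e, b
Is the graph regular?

Degrees: a:5, b:4, c:2, d:2, e:4, f:2, g:2, h:3
Degrees are not all equal (e.g. deg(c)=2 but deg(a)=5); not regular.

No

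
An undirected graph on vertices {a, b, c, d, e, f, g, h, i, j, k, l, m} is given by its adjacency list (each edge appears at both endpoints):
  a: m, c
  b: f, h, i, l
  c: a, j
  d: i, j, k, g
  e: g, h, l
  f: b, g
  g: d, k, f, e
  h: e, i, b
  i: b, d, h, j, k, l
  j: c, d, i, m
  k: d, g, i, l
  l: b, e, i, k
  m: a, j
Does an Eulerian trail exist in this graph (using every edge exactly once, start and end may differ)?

Yes

Degrees: a:2, b:4, c:2, d:4, e:3, f:2, g:4, h:3, i:6, j:4, k:4, l:4, m:2
Odd-degree vertices: e, h (2 total).
The non-isolated vertices are connected and exactly 2 have odd degree, so an Eulerian trail exists (from e to h).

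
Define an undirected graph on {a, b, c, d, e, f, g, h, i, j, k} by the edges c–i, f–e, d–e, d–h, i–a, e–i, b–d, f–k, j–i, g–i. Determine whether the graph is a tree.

|V| = 11, |E| = 10.
Connected and |E| = |V| - 1, which characterizes a tree.

Yes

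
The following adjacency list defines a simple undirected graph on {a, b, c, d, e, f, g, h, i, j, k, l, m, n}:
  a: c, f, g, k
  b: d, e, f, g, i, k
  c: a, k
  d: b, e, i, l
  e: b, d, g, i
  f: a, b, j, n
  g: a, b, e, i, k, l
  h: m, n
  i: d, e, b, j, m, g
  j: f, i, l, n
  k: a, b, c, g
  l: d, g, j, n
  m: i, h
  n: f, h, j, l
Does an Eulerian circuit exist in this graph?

Yes

Degrees: a:4, b:6, c:2, d:4, e:4, f:4, g:6, h:2, i:6, j:4, k:4, l:4, m:2, n:4
All degrees are even and the non-isolated vertices are connected — an Eulerian circuit exists.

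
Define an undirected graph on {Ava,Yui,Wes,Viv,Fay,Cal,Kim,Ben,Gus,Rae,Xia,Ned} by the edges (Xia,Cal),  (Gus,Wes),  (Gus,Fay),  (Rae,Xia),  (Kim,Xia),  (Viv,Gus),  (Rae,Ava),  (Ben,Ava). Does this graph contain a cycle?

No

|V| = 12, |E| = 8, number of components = 4.
A forest on 12 vertices with 4 components has exactly 8 edges, which matches — so no cycle.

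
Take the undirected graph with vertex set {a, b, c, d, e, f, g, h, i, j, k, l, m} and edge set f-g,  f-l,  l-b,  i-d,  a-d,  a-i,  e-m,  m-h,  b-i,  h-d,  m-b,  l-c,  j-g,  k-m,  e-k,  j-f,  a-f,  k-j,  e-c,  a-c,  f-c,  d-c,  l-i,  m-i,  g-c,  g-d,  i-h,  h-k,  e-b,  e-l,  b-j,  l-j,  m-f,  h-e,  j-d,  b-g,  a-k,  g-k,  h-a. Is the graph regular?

Degrees: a:6, b:6, c:6, d:6, e:6, f:6, g:6, h:6, i:6, j:6, k:6, l:6, m:6
Every vertex has degree 6, so the graph is 6-regular.

Yes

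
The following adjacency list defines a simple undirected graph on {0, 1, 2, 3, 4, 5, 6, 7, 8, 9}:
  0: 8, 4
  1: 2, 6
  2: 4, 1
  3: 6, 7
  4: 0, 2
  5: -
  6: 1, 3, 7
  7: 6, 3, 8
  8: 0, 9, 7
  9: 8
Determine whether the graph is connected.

Component: {5}
Component: {0, 1, 2, 3, 4, 6, 7, 8, 9}
No edge joins these 2 groups, so the graph is disconnected.

No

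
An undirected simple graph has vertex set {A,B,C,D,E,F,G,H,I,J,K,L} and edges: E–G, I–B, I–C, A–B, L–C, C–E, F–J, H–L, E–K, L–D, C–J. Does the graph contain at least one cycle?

The graph has 12 vertices, 11 edges, and 1 connected component.
Since 11 = 12 - 1, the graph is a forest and contains no cycle.

No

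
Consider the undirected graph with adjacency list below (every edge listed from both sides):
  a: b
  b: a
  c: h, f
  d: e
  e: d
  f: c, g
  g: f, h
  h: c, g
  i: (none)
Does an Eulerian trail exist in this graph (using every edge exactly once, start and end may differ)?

No

Degrees: a:1, b:1, c:2, d:1, e:1, f:2, g:2, h:2, i:0
Odd-degree vertices: a, b, d, e (4 total).
An Eulerian trail requires 0 or 2 odd-degree vertices; here there are 4.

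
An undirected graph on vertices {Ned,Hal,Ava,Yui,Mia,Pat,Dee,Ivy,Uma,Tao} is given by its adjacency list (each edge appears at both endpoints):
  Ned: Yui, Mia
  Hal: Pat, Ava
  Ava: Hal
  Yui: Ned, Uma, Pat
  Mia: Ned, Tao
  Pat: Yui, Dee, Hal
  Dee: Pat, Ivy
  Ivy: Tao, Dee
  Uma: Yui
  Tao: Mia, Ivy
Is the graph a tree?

No

The graph has 10 vertices and 10 edges.
Connected but with 10 > 9 edges, so it has a cycle and is not a tree.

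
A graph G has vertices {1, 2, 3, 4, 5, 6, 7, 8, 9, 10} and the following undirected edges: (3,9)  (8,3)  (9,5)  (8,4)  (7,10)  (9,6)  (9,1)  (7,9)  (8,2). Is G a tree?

The graph has 10 vertices and 9 edges.
It is connected with exactly 9 edges, hence acyclic — it is a tree.

Yes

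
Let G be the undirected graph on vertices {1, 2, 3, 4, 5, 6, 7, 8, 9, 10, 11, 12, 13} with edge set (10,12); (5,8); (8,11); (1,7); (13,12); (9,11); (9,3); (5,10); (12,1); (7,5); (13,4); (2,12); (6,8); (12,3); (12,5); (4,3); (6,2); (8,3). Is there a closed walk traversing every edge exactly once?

Degrees: 1:2, 2:2, 3:4, 4:2, 5:4, 6:2, 7:2, 8:4, 9:2, 10:2, 11:2, 12:6, 13:2
Every vertex has even degree and the edges form a single connected piece, so an Eulerian circuit exists.

Yes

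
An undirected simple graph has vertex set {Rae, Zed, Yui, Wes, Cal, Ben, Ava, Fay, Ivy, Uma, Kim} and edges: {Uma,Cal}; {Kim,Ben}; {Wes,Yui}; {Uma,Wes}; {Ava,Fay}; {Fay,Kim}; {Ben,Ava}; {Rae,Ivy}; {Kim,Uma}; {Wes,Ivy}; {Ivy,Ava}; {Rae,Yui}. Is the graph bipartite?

A valid 2-coloring puts {Zed, Yui, Ben, Fay, Ivy, Uma} on one side and {Rae, Wes, Cal, Ava, Kim} on the other; every edge crosses between the two sides.

Yes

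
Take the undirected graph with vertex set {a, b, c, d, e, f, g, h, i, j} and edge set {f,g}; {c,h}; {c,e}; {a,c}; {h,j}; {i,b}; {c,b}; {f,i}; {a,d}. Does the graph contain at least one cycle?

|V| = 10, |E| = 9, number of components = 1.
Since 9 = 10 - 1, the graph is a forest and contains no cycle.

No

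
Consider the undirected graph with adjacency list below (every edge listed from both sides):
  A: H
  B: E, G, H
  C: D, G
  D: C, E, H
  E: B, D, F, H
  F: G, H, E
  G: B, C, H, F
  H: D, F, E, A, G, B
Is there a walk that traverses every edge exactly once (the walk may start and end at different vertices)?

Degrees: A:1, B:3, C:2, D:3, E:4, F:3, G:4, H:6
Odd-degree vertices: A, B, D, F (4 total).
An Eulerian trail requires 0 or 2 odd-degree vertices; here there are 4.

No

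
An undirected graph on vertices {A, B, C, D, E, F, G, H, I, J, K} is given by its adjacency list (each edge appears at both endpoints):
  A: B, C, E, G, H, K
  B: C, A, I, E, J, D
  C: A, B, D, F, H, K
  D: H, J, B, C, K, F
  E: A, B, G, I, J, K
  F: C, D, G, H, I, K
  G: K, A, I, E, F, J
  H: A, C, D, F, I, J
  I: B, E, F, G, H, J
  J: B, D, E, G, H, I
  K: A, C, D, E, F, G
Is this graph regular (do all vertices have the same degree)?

Degrees: A:6, B:6, C:6, D:6, E:6, F:6, G:6, H:6, I:6, J:6, K:6
All degrees equal 6; the graph is regular.

Yes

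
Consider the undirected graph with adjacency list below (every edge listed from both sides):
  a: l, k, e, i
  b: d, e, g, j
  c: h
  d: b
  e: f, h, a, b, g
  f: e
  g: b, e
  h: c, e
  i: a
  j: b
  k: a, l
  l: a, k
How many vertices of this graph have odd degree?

Degrees: a:4, b:4, c:1, d:1, e:5, f:1, g:2, h:2, i:1, j:1, k:2, l:2
Odd-degree vertices: c, d, e, f, i, j.

6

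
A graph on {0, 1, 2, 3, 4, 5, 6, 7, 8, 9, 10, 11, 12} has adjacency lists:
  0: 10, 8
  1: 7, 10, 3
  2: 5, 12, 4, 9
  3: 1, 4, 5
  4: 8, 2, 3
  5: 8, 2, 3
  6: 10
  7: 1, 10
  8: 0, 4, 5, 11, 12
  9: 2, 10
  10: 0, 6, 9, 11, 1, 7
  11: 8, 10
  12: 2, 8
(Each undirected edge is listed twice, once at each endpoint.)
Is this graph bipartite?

The cycle 7-1-10-7 has length 3, which is odd, so the graph is not bipartite.

No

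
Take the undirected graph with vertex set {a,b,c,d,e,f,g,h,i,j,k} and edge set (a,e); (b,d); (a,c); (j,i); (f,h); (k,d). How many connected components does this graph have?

5

Component: {g}
Component: {f, h}
Component: {i, j}
Component: {a, c, e}
Component: {b, d, k}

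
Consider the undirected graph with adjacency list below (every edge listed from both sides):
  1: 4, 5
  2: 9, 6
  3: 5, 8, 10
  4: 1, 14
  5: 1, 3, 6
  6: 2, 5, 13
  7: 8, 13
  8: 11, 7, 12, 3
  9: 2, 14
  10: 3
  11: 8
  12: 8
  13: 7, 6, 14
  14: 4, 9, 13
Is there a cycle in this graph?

|V| = 14, |E| = 16, number of components = 1.
Since 16 > 14 - 1, a cycle must exist; for instance 5-6-13-7-8-3-5.

Yes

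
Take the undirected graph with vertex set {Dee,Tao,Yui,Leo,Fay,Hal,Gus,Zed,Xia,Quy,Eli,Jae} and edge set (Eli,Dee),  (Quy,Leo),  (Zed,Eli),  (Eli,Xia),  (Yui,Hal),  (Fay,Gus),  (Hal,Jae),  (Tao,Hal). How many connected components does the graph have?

4

Component: {Leo, Quy}
Component: {Fay, Gus}
Component: {Dee, Zed, Xia, Eli}
Component: {Tao, Yui, Hal, Jae}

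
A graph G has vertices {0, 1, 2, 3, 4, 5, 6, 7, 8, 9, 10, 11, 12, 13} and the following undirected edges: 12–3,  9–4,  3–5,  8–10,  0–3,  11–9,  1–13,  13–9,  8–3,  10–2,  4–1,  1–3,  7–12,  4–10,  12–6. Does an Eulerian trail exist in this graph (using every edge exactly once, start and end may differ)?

Degrees: 0:1, 1:3, 2:1, 3:5, 4:3, 5:1, 6:1, 7:1, 8:2, 9:3, 10:3, 11:1, 12:3, 13:2
Odd-degree vertices: 0, 1, 2, 3, 4, 5, 6, 7, 9, 10, 11, 12 (12 total).
With 12 odd-degree vertices (more than two), no single trail can use every edge.

No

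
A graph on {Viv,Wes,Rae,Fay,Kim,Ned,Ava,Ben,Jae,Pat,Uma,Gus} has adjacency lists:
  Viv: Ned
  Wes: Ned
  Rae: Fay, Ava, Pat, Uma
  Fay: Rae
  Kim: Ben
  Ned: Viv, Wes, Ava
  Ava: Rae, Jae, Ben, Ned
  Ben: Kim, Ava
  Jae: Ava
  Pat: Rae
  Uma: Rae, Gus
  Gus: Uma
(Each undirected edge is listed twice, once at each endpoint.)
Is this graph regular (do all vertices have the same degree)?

No

Degrees: Viv:1, Wes:1, Rae:4, Fay:1, Kim:1, Ned:3, Ava:4, Ben:2, Jae:1, Pat:1, Uma:2, Gus:1
Degrees are not all equal (e.g. deg(Viv)=1 but deg(Rae)=4); not regular.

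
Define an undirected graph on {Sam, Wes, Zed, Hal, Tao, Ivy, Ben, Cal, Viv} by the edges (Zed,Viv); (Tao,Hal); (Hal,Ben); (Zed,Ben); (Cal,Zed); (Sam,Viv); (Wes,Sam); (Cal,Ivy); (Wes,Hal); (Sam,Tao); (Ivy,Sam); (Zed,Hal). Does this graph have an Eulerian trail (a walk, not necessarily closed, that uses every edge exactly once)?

Degrees: Sam:4, Wes:2, Zed:4, Hal:4, Tao:2, Ivy:2, Ben:2, Cal:2, Viv:2
Odd-degree vertices: none (0 total).
With 0 odd-degree vertices and all edges in one connected piece, an Eulerian trail exists.

Yes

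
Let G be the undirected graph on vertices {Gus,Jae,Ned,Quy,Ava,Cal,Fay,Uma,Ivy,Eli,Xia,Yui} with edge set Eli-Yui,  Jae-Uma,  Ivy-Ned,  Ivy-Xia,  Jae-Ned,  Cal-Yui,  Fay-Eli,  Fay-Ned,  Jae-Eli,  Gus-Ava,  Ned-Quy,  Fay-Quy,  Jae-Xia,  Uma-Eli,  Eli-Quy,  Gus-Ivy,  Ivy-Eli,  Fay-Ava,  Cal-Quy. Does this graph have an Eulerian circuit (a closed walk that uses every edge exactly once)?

Yes

Degrees: Gus:2, Jae:4, Ned:4, Quy:4, Ava:2, Cal:2, Fay:4, Uma:2, Ivy:4, Eli:6, Xia:2, Yui:2
All degrees are even and the non-isolated vertices are connected — an Eulerian circuit exists.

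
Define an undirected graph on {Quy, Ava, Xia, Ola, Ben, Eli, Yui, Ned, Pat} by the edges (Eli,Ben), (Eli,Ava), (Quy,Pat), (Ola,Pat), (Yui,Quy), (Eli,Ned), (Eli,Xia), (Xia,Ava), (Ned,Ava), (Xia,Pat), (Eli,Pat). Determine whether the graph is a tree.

No

|V| = 9, |E| = 11.
Connected but with 11 > 8 edges, so it has a cycle and is not a tree.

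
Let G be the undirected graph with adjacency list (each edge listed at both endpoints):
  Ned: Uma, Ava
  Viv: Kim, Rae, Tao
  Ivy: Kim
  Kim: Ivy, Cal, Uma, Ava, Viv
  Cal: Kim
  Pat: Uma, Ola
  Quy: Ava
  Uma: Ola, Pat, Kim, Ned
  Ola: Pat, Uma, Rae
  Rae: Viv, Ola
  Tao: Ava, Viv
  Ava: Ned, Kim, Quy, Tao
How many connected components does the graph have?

Component: {Ned, Viv, Ivy, Kim, Cal, Pat, Quy, Uma, Ola, Rae, Tao, Ava}

1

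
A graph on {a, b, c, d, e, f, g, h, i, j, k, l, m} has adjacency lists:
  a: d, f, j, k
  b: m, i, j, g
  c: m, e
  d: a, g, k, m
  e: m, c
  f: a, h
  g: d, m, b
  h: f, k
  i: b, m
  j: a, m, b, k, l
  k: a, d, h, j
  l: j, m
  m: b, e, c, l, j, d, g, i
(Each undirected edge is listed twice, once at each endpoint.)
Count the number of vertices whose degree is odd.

Degrees: a:4, b:4, c:2, d:4, e:2, f:2, g:3, h:2, i:2, j:5, k:4, l:2, m:8
Odd-degree vertices: g, j.

2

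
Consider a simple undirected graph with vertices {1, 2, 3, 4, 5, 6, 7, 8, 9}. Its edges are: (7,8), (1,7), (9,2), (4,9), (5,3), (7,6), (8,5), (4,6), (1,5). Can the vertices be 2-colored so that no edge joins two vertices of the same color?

Partition the vertices as {2, 4, 5, 7} vs {1, 3, 6, 8, 9}. Each listed edge has one endpoint in each part, so the graph is bipartite.

Yes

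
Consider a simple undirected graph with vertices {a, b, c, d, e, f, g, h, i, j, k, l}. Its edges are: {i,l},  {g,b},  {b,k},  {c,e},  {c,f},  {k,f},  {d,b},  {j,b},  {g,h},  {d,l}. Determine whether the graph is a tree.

No

|V| = 12, |E| = 10.
It splits into 2 components, so it cannot be a tree.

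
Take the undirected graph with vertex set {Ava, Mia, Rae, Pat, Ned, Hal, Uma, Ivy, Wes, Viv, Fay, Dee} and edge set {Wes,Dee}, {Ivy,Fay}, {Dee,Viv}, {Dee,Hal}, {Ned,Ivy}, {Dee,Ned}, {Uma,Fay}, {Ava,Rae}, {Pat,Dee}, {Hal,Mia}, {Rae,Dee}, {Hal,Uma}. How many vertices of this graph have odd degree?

Degrees: Ava:1, Mia:1, Rae:2, Pat:1, Ned:2, Hal:3, Uma:2, Ivy:2, Wes:1, Viv:1, Fay:2, Dee:6
Odd-degree vertices: Ava, Mia, Pat, Hal, Wes, Viv.

6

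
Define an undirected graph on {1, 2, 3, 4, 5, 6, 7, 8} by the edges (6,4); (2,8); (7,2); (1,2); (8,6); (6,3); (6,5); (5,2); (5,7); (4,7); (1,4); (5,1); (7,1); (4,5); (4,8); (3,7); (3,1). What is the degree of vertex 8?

3

Neighbors of 8: 2, 4, 6.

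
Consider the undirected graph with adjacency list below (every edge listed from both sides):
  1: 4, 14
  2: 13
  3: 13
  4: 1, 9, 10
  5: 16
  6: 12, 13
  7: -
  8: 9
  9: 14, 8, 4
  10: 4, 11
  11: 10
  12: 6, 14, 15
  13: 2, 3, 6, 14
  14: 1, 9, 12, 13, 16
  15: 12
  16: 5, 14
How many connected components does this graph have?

Component: {7}
Component: {1, 2, 3, 4, 5, 6, 8, 9, 10, 11, 12, 13, 14, 15, 16}

2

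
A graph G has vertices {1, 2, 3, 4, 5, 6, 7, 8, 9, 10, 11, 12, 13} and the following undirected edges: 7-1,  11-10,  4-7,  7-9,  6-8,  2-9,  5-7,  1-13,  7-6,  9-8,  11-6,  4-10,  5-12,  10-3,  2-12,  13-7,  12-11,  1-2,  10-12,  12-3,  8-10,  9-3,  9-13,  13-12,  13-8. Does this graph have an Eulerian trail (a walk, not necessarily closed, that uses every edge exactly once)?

No

Degrees: 1:3, 2:3, 3:3, 4:2, 5:2, 6:3, 7:6, 8:4, 9:5, 10:5, 11:3, 12:6, 13:5
Odd-degree vertices: 1, 2, 3, 6, 9, 10, 11, 13 (8 total).
An Eulerian trail requires 0 or 2 odd-degree vertices; here there are 8.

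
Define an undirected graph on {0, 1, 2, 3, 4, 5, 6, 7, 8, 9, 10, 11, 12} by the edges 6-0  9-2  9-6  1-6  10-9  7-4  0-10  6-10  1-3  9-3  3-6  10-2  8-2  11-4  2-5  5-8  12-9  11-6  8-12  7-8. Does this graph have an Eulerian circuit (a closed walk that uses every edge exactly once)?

Degrees: 0:2, 1:2, 2:4, 3:3, 4:2, 5:2, 6:6, 7:2, 8:4, 9:5, 10:4, 11:2, 12:2
Vertices with odd degree: 3, 9. An Eulerian circuit requires all degrees even.

No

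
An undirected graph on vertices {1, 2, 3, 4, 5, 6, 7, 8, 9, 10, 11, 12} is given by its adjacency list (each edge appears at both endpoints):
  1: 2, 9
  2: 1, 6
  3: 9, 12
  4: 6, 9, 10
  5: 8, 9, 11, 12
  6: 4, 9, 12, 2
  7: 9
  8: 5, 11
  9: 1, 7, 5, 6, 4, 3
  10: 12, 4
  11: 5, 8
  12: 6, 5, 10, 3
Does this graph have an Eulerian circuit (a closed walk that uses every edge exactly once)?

No

Degrees: 1:2, 2:2, 3:2, 4:3, 5:4, 6:4, 7:1, 8:2, 9:6, 10:2, 11:2, 12:4
4, 7 have odd degree; an Eulerian circuit needs every degree to be even, so none exists.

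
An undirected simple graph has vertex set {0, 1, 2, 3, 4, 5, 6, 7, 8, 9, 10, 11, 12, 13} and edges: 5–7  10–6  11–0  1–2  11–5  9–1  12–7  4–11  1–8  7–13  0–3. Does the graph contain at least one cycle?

The graph has 14 vertices, 11 edges, and 3 connected components.
Since 11 = 14 - 3, the graph is a forest and contains no cycle.

No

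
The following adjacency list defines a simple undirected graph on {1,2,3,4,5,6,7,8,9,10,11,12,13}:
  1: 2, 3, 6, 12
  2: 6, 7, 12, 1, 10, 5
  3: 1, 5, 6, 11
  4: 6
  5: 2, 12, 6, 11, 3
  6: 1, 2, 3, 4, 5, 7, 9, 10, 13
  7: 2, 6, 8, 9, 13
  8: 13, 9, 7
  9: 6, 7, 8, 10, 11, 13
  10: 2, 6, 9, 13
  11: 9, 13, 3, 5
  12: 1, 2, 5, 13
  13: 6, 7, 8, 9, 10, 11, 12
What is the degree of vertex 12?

4

Neighbors of 12: 1, 2, 5, 13.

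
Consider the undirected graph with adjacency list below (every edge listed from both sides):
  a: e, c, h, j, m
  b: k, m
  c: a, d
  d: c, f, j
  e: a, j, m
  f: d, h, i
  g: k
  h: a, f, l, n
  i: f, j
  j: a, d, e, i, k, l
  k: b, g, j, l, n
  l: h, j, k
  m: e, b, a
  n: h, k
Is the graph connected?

Yes

A breadth-first search from a visits a, j, m, e, c, h, k, d, i, l, b, n, f, g — all 14 vertices — so the graph is connected.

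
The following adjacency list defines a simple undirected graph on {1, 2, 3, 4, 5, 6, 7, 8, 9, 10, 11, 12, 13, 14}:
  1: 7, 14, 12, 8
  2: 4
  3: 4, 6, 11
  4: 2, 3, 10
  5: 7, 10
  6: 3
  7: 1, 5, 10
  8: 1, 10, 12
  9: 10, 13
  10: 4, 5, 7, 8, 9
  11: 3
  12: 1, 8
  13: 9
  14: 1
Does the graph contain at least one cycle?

The graph has 14 vertices, 16 edges, and 1 connected component.
Since 16 > 14 - 1, a cycle must exist; for instance 7-10-5-7.

Yes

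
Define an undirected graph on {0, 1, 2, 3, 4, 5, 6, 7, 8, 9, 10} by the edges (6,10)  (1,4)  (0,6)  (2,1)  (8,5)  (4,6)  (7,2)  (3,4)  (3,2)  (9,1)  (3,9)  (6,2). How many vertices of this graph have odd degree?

8

Degrees: 0:1, 1:3, 2:4, 3:3, 4:3, 5:1, 6:4, 7:1, 8:1, 9:2, 10:1
Odd-degree vertices: 0, 1, 3, 4, 5, 7, 8, 10.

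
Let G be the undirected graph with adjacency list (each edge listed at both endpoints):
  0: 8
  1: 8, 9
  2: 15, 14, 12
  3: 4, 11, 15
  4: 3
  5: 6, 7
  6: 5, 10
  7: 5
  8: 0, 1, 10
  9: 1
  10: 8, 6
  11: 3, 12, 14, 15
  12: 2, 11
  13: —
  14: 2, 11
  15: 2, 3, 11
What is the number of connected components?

3

Component: {13}
Component: {2, 3, 4, 11, 12, 14, 15}
Component: {0, 1, 5, 6, 7, 8, 9, 10}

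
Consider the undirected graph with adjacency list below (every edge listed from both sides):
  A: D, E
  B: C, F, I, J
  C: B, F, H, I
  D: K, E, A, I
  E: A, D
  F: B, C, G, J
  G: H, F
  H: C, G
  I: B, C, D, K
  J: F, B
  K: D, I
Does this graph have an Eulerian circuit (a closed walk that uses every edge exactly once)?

Degrees: A:2, B:4, C:4, D:4, E:2, F:4, G:2, H:2, I:4, J:2, K:2
All degrees are even and the non-isolated vertices are connected — an Eulerian circuit exists.

Yes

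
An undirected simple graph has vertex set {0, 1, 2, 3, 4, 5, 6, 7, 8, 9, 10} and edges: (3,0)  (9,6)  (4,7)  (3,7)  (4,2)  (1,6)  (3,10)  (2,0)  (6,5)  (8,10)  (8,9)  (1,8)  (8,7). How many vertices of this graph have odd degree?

4

Degrees: 0:2, 1:2, 2:2, 3:3, 4:2, 5:1, 6:3, 7:3, 8:4, 9:2, 10:2
Odd-degree vertices: 3, 5, 6, 7.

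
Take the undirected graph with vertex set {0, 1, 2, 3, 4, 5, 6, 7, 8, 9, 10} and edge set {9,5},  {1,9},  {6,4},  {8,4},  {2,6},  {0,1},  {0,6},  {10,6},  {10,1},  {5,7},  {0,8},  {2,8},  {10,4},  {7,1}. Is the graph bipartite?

No

The cycle 6-4-10-6 has length 3, which is odd, so the graph is not bipartite.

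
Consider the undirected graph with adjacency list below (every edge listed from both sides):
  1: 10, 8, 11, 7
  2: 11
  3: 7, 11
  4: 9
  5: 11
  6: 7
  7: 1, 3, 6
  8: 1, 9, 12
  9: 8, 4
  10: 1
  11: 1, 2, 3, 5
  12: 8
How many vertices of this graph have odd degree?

8

Degrees: 1:4, 2:1, 3:2, 4:1, 5:1, 6:1, 7:3, 8:3, 9:2, 10:1, 11:4, 12:1
Odd-degree vertices: 2, 4, 5, 6, 7, 8, 10, 12.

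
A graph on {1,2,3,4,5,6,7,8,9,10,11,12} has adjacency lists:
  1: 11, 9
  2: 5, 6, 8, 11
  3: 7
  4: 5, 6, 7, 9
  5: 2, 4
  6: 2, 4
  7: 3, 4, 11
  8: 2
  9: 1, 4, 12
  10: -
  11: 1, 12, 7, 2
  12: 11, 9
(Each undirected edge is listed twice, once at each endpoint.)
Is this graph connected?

No

Component: {10}
Component: {1, 2, 3, 4, 5, 6, 7, 8, 9, 11, 12}
No edge joins these 2 groups, so the graph is disconnected.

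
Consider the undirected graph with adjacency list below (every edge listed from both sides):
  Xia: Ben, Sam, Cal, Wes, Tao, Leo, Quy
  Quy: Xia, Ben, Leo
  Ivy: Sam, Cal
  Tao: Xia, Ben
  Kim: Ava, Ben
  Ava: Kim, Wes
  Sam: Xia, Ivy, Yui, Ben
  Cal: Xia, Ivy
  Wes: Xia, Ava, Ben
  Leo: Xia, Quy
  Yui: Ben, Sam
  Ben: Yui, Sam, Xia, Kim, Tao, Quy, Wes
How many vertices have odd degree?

Degrees: Xia:7, Quy:3, Ivy:2, Tao:2, Kim:2, Ava:2, Sam:4, Cal:2, Wes:3, Leo:2, Yui:2, Ben:7
Odd-degree vertices: Xia, Quy, Wes, Ben.

4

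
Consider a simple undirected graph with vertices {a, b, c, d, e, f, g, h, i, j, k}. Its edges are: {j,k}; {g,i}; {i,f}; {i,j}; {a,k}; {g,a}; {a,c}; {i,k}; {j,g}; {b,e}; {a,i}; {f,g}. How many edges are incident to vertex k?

3

Neighbors of k: a, i, j.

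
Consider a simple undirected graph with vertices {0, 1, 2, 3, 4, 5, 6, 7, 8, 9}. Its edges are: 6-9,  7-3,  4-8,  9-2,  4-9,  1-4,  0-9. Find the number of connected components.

Component: {5}
Component: {3, 7}
Component: {0, 1, 2, 4, 6, 8, 9}

3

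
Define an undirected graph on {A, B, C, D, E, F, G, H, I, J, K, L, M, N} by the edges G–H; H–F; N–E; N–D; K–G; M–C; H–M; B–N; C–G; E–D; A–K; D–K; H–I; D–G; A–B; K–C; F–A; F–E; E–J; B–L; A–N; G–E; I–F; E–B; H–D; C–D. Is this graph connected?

Yes

Starting from A and exploring outward reaches every vertex (A, K, N, B, F, G, C, D, E, L, I, H, M, J); the graph is connected.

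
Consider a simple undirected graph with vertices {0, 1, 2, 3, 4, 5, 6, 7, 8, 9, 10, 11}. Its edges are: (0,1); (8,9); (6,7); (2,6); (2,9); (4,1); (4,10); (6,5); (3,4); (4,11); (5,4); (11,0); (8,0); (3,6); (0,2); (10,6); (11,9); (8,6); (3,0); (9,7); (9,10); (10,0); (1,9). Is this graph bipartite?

A valid 2-coloring puts {1, 2, 3, 5, 7, 8, 10, 11} on one side and {0, 4, 6, 9} on the other; every edge crosses between the two sides.

Yes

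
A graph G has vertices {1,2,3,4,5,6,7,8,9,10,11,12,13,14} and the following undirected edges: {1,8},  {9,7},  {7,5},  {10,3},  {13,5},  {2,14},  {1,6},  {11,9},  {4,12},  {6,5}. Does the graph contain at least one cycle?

|V| = 14, |E| = 10, number of components = 4.
Since 10 = 14 - 4, the graph is a forest and contains no cycle.

No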